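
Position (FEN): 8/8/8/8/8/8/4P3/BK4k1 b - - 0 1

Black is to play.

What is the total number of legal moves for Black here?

5

Black to move; king on g1.
In check: no.
Legal moves: Kh2, Kg2, Kf2, Kh1, Kf1.
Count: 5.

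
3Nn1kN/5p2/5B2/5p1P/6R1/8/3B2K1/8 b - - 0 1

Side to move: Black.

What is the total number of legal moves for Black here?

Black to move; king on g8.
In check: yes, from the white rook on g4.
Legal moves: Kf8, Kh7, Ng7, fxg4.
Count: 4.

4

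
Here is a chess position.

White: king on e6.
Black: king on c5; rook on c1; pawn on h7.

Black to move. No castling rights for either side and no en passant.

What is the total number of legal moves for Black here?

Black to move; king on c5.
In check: no.
Legal moves: Kc6, Kb6, Kb5, Kd4, Kc4, Kb4, Rc4, Rc3, Rc2, Rh1, Rg1, Rf1, Re1+, Rd1, Rb1, Ra1, h6, h5.
Count: 18.

18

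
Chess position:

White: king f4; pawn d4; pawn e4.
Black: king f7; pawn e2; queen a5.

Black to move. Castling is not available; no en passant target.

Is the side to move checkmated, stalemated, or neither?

Black to move; black king on f7.
In check: no.
Legal moves for Black include: Kg8, Kf8, Ke8, Kg7, Ke7, Kg6, Kf6, Ke6, Qd8, Qa8, Qc7+, Qa7, Qb6, Qa6, Qh5, Qg5+, Qf5+, Qe5+, ... (list truncated; more exist).
Black has legal moves and is not in check → neither.

neither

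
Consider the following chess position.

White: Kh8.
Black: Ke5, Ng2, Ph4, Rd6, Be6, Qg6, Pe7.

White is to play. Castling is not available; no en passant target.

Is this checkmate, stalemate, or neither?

stalemate

White to move; white king on h8.
In check: no.
King squares — g7: attacked by Qg6; h7: attacked by Qg6; g8: attacked by Be6.
Legal moves for White: none.
Not in check and no legal moves → stalemate.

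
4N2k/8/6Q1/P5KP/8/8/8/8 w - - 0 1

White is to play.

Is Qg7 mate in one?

yes

After Qg7: black king on h8; in check: yes, from the white queen on g7.
King squares — g7: attacked by Ne8; h7: attacked by Qg7; g8: attacked by Qg7.
Black has no legal moves → checkmate.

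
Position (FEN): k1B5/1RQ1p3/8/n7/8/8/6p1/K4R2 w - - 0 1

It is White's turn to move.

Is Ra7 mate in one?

After Ra7: black king on a8; in check: yes, from the white rook on a7.
King squares — a7: attacked by Qc7; b7: attacked by Ra7; b8: attacked by Qc7.
Black has no legal moves → checkmate.

yes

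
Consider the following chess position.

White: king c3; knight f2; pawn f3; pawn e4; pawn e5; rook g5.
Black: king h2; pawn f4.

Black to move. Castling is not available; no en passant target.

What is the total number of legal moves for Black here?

0

Black to move; king on h2.
In check: no.
Legal moves: none.
Count: 0.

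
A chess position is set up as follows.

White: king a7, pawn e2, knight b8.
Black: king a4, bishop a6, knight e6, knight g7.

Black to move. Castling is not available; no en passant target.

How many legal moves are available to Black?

Black to move; king on a4.
In check: no.
Legal moves: Ne8, Nh5, Nf5, Nf8, Nd8, Nc7, Ng5, Nc5, Nf4, Nd4, Bc8, Bb7, Bb5, Bc4, Bd3, Bxe2, Kb5, Ka5, Kb4, Kb3, Ka3.
Count: 21.

21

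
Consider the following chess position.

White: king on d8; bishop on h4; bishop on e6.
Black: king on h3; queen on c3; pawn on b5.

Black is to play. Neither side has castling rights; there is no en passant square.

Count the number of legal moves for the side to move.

3

Black to move; king on h3.
In check: yes, from the white bishop on e6.
Legal moves: Kxh4, Kh2, Kg2.
Count: 3.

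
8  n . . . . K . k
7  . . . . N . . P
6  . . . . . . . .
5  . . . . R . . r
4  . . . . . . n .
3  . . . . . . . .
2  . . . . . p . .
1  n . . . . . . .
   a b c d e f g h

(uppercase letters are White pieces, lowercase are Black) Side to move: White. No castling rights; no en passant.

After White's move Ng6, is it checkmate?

no

After Ng6: black king on h8; in check: yes, from the white knight on g6.
Black has 1 legal reply: Kxh7.
In check but a legal move exists → not checkmate.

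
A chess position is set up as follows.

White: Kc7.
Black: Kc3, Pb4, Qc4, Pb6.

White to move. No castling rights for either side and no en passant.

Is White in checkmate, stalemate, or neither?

neither

White to move; white king on c7.
In check: yes, from the black queen on c4.
Legal moves for White: Kd8, Kb8, Kd7, Kb7, Kd6, Kxb6.
White is in check but has 6 legal moves → neither.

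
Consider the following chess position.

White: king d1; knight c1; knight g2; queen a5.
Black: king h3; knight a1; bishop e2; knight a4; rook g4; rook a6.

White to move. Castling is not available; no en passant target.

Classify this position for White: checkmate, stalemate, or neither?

neither

White to move; white king on d1.
In check: yes, from the black bishop on e2.
Legal moves for White: Kxe2, Kd2, Ke1, Nxe2.
White is in check but has 4 legal moves → neither.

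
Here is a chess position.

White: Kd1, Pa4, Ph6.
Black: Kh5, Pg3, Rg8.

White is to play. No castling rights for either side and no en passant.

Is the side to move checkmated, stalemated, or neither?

White to move; white king on d1.
In check: no.
Legal moves for White: Ke2, Kd2, Kc2, Ke1, Kc1, h7, a5.
White has 7 legal moves and is not in check → neither.

neither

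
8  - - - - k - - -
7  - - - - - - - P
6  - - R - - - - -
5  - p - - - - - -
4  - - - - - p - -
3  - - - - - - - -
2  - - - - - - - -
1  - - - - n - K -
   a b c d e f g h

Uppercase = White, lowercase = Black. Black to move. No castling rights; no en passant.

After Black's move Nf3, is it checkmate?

After Nf3: white king on g1; in check: yes, from the black knight on f3.
White has 4 legal replies: Kg2, Kf2, Kh1, Kf1.
In check but a legal move exists → not checkmate.

no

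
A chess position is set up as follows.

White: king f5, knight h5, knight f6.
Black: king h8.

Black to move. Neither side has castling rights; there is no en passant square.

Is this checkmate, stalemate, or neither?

stalemate

Black to move; black king on h8.
In check: no.
King squares — g7: attacked by Nh5; h7: attacked by Nf6; g8: attacked by Nf6.
Legal moves for Black: none.
Not in check and no legal moves → stalemate.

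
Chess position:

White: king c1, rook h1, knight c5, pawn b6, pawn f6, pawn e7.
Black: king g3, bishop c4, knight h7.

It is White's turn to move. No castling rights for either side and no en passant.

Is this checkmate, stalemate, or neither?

neither

White to move; white king on c1.
In check: no.
Legal moves for White include: Nd7, Nb7, Ne6, Na6, Ne4+, Na4, Nd3, Nb3, Rxh7, Rh6, Rh5, Rh4, Rh3+, Rh2, Rg1+, Rf1, Re1, Rd1, ... (list truncated; more exist).
White has legal moves and is not in check → neither.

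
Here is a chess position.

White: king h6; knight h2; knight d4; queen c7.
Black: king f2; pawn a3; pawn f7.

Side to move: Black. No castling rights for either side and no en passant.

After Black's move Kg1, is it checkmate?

After Kg1: white king on h6; in check: no.
White is not in check, so this cannot be checkmate.

no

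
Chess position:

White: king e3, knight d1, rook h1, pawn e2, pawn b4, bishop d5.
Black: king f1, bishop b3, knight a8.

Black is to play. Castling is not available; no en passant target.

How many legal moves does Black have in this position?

Black to move; king on f1.
In check: yes, from the white rook on h1.
Legal moves: none.
Count: 0.

0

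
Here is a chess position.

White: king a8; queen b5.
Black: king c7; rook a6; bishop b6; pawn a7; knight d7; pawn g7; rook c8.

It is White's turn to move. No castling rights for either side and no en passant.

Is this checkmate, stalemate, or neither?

checkmate

White to move; white king on a8.
In check: yes, from the black rook on c8.
King squares — a7: attacked by Ra6; b7: attacked by Kc7; b8: attacked by Kc7.
Legal moves for White: none.
In check with no legal moves → checkmate.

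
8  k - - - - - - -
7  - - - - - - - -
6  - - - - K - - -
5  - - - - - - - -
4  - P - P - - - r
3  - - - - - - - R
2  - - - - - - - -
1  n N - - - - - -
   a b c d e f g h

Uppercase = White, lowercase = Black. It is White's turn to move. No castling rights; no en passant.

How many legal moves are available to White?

23

White to move; king on e6.
In check: no.
Legal moves: Kf7, Ke7, Kd7, Kf6, Kd6, Kf5, Ke5, Kd5, Rxh4, Rg3, Rf3, Re3, Rd3, Rc3, Rb3, Ra3+, Rh2, Rh1, Nc3, Na3, Nd2, d5, b5.
Count: 23.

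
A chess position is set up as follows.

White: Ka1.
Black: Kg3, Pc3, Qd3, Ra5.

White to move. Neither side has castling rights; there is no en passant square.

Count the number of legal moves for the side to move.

0

White to move; king on a1.
In check: yes, from the black rook on a5.
Legal moves: none.
Count: 0.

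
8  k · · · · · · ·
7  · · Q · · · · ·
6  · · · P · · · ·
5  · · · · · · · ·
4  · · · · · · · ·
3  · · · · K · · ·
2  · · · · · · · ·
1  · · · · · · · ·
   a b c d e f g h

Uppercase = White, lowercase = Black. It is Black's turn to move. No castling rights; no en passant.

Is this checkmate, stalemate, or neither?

stalemate

Black to move; black king on a8.
In check: no.
King squares — a7: attacked by Qc7; b7: attacked by Qc7; b8: attacked by Qc7.
Legal moves for Black: none.
Not in check and no legal moves → stalemate.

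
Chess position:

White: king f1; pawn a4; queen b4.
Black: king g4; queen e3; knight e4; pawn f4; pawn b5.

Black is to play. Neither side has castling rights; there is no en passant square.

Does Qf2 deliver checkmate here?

yes

After Qf2: white king on f1; in check: yes, from the black queen on f2.
King squares — e1: attacked by Qf2; g1: attacked by Qf2; e2: attacked by Qf2; f2: attacked by Ne4; g2: attacked by Qf2.
White has no legal moves → checkmate.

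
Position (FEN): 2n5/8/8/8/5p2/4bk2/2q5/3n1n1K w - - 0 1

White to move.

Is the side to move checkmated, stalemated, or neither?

stalemate

White to move; white king on h1.
In check: no.
King squares — g1: attacked by Be3; g2: attacked by Qc2; h2: attacked by Nf1.
Legal moves for White: none.
Not in check and no legal moves → stalemate.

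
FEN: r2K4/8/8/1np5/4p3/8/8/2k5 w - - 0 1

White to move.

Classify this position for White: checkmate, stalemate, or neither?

neither

White to move; white king on d8.
In check: yes, from the black rook on a8.
Legal moves for White: Ke7, Kd7.
White is in check but has 2 legal moves → neither.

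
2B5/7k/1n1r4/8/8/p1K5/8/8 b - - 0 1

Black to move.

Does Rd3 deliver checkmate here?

no

After Rd3: white king on c3; in check: yes, from the black rook on d3.
White has 3 legal replies: Kb4, Kxd3, Kc2.
In check but a legal move exists → not checkmate.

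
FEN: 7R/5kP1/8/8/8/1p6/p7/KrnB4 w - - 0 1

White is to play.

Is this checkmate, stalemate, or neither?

White to move; white king on a1.
In check: yes, from the black rook on b1.
King squares — b1: attacked by Pa2; a2: attacked by Nc1; b2: attacked by Rb1.
Legal moves for White: none.
In check with no legal moves → checkmate.

checkmate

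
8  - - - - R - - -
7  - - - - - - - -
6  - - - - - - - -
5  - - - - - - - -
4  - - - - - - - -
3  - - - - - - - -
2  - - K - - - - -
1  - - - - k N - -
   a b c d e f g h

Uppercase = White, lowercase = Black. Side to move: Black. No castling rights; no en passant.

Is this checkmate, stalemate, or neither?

neither

Black to move; black king on e1.
In check: yes, from the white rook on e8.
Legal moves for Black: Kf2, Kxf1.
Black is in check but has 2 legal moves → neither.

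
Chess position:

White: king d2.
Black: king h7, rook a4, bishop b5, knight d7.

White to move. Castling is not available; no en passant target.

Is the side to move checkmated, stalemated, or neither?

neither

White to move; white king on d2.
In check: no.
Legal moves for White: Ke3, Kc3, Kc2, Ke1, Kd1, Kc1.
White has 6 legal moves and is not in check → neither.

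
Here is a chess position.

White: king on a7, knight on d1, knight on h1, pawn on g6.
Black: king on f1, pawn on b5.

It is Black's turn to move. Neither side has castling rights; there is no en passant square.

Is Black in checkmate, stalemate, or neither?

neither

Black to move; black king on f1.
In check: no.
Legal moves for Black: Kg2, Ke2, Kg1, Ke1, b4.
Black has 5 legal moves and is not in check → neither.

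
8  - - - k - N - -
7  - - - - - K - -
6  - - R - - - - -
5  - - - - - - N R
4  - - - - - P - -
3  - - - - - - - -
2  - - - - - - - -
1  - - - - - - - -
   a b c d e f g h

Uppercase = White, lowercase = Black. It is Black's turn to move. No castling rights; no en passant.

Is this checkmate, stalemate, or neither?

stalemate

Black to move; black king on d8.
In check: no.
King squares — c7: attacked by Rc6; d7: attacked by Nf8; e7: attacked by Kf7; c8: attacked by Rc6; e8: attacked by Kf7.
Legal moves for Black: none.
Not in check and no legal moves → stalemate.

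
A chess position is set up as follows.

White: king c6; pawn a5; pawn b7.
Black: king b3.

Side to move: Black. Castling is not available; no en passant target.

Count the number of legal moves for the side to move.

8

Black to move; king on b3.
In check: no.
Legal moves: Kc4, Kb4, Ka4, Kc3, Ka3, Kc2, Kb2, Ka2.
Count: 8.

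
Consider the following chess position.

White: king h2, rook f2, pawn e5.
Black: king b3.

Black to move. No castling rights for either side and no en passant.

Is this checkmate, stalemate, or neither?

neither

Black to move; black king on b3.
In check: no.
Legal moves for Black: Kc4, Kb4, Ka4, Kc3, Ka3.
Black has 5 legal moves and is not in check → neither.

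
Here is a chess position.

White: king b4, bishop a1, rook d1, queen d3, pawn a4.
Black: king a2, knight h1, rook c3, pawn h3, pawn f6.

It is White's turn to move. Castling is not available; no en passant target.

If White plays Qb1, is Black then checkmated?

yes

After Qb1: black king on a2; in check: yes, from the white queen on b1.
King squares — a1: attacked by Qb1; b1: attacked by Rd1; b2: attacked by Ba1; a3: attacked by Kb4; b3: attacked by Qb1.
Black has no legal moves → checkmate.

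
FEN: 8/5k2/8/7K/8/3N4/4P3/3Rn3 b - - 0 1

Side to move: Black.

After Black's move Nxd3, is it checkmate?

After Nxd3: white king on h5; in check: no.
White is not in check, so this cannot be checkmate.

no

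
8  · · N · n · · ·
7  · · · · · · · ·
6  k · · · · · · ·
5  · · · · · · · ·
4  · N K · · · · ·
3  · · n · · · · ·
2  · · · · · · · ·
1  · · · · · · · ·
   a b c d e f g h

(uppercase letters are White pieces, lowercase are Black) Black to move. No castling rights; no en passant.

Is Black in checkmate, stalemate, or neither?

neither

Black to move; black king on a6.
In check: yes, from the white knight on b4.
King squares — a5: available; b5: attacked by Kc4; b6: attacked by Nc8; a7: attacked by Nc8; b7: available.
Legal moves for Black: Kb7, Ka5.
Black is in check but has 2 legal moves → neither.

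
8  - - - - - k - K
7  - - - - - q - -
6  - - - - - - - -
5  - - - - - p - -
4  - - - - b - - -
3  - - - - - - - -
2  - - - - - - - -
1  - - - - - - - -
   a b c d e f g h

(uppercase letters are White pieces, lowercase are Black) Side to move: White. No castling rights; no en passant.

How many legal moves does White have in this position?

White to move; king on h8.
In check: no.
Legal moves: none.
Count: 0.

0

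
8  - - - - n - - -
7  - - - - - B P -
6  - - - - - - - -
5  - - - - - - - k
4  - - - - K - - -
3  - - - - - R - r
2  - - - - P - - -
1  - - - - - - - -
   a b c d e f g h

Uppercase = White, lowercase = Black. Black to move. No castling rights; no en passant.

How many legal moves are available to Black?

4

Black to move; king on h5.
In check: yes, from the white bishop on f7.
Legal moves: Kh6, Kg5, Kh4, Kg4.
Count: 4.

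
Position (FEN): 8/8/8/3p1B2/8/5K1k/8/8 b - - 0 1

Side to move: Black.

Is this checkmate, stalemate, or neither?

Black to move; black king on h3.
In check: yes, from the white bishop on f5.
King squares — g2: attacked by Kf3; h2: available; g3: attacked by Kf3; g4: attacked by Kf3; h4: available.
Legal moves for Black: Kh4, Kh2.
Black is in check but has 2 legal moves → neither.

neither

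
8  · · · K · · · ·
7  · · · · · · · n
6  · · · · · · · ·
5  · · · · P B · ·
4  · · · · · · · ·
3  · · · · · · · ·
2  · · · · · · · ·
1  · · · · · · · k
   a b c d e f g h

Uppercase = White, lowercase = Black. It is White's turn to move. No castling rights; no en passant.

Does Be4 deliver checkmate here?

After Be4: black king on h1; in check: yes, from the white bishop on e4.
Black has 2 legal replies: Kh2, Kg1.
In check but a legal move exists → not checkmate.

no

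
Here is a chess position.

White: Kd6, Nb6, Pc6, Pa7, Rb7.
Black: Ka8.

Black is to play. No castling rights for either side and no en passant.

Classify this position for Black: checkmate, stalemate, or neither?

checkmate

Black to move; black king on a8.
In check: yes, from the white knight on b6.
King squares — a7: attacked by Rb7; b7: attacked by Pc6; b8: attacked by Pa7.
Legal moves for Black: none.
In check with no legal moves → checkmate.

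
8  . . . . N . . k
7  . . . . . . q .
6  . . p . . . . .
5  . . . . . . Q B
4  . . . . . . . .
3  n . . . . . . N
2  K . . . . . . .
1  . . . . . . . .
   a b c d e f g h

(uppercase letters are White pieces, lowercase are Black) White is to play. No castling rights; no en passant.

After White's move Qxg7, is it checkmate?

yes

After Qxg7: black king on h8; in check: yes, from the white queen on g7.
King squares — g7: attacked by Ne8; h7: attacked by Qg7; g8: attacked by Qg7.
Black has no legal moves → checkmate.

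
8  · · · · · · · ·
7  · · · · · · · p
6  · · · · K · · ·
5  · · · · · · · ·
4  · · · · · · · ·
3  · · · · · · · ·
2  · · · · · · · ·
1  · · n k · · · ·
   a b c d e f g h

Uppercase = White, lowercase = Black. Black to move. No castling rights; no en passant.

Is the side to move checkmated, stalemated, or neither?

Black to move; black king on d1.
In check: no.
Legal moves for Black: Ke2, Kd2, Kc2, Ke1, Nd3, Nb3, Ne2, Na2, h6, h5.
Black has 10 legal moves and is not in check → neither.

neither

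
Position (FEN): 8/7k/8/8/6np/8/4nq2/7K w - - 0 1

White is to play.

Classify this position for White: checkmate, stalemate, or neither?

White to move; white king on h1.
In check: no.
King squares — g1: attacked by Ne2; g2: attacked by Qf2; h2: attacked by Qf2.
Legal moves for White: none.
Not in check and no legal moves → stalemate.

stalemate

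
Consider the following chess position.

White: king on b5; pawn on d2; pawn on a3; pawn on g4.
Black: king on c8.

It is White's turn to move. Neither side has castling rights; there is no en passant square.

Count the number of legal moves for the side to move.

12

White to move; king on b5.
In check: no.
Legal moves: Kc6, Kb6, Ka6, Kc5, Ka5, Kc4, Kb4, Ka4, g5, a4, d3, d4.
Count: 12.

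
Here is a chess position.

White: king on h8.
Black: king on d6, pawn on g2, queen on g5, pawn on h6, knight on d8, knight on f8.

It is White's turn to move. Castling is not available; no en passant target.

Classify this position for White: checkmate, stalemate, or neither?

White to move; white king on h8.
In check: no.
King squares — g7: attacked by Qg5; h7: attacked by Nf8; g8: attacked by Qg5.
Legal moves for White: none.
Not in check and no legal moves → stalemate.

stalemate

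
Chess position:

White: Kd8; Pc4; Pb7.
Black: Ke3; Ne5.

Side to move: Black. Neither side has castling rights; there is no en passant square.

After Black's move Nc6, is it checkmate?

no

After Nc6: white king on d8; in check: yes, from the black knight on c6.
White has 4 legal replies: Ke8, Kc8, Kd7, Kc7.
In check but a legal move exists → not checkmate.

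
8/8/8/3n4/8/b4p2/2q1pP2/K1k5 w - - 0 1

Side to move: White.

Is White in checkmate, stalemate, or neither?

White to move; white king on a1.
In check: no.
King squares — b1: attacked by Kc1; a2: attacked by Qc2; b2: attacked by Kc1.
Legal moves for White: none.
Not in check and no legal moves → stalemate.

stalemate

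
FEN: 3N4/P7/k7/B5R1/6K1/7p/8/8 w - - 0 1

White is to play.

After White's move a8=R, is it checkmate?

After a8=R: black king on a6; in check: yes, from the white rook on a8.
King squares — a5: attacked by Rg5; b5: attacked by Rg5; b6: attacked by Ba5; a7: attacked by Ra8; b7: attacked by Nd8.
Black has no legal moves → checkmate.

yes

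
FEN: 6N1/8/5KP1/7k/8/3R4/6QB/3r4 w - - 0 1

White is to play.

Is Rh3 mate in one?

After Rh3: black king on h5; in check: yes, from the white rook on h3.
King squares — g4: attacked by Qg2; h4: attacked by Rh3; g5: attacked by Qg2; g6: attacked by Qg2; h6: attacked by Rh3.
Black has no legal moves → checkmate.

yes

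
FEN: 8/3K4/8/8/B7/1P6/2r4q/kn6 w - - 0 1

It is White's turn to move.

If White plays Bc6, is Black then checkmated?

no

After Bc6: black king on a1; in check: no.
Black is not in check, so this cannot be checkmate.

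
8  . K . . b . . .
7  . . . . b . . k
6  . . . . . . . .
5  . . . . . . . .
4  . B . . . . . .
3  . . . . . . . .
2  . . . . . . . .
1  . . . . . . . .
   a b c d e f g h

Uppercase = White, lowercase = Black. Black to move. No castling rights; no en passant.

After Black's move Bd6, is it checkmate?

After Bd6: white king on b8; in check: yes, from the black bishop on d6.
White has 5 legal replies: Kc8, Ka8, Kb7, Ka7, Bxd6.
In check but a legal move exists → not checkmate.

no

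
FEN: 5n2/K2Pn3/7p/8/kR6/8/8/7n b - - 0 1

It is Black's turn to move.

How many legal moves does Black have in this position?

3

Black to move; king on a4.
In check: yes, from the white rook on b4.
Legal moves: Ka5, Kxb4, Ka3.
Count: 3.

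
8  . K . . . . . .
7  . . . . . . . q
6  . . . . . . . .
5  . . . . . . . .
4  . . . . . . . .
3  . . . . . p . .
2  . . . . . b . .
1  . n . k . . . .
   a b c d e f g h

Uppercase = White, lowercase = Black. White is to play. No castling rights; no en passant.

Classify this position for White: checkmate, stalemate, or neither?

White to move; white king on b8.
In check: no.
Legal moves for White: Kc8, Ka8.
White has 2 legal moves and is not in check → neither.

neither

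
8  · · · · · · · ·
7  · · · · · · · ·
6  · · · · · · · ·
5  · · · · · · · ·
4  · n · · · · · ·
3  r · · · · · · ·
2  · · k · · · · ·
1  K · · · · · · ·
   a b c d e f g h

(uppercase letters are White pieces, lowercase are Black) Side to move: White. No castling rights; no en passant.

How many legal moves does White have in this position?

0

White to move; king on a1.
In check: yes, from the black rook on a3.
Legal moves: none.
Count: 0.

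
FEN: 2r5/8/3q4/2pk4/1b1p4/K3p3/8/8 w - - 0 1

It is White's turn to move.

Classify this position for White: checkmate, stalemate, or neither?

White to move; white king on a3.
In check: yes, from the black bishop on b4.
King squares — a2: available; b2: available; b3: available; a4: available; b4: attacked by Pc5.
Legal moves for White: Ka4, Kb3, Kb2, Ka2.
White is in check but has 4 legal moves → neither.

neither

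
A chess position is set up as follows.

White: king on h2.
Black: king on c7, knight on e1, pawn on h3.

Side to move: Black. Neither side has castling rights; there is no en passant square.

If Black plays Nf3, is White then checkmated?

no

After Nf3: white king on h2; in check: yes, from the black knight on f3.
White has 3 legal replies: Kxh3, Kg3, Kh1.
In check but a legal move exists → not checkmate.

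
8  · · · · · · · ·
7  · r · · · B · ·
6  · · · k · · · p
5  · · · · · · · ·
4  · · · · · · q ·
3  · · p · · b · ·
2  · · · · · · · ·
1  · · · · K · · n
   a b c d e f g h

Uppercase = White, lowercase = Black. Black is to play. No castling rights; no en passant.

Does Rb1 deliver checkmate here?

yes

After Rb1: white king on e1; in check: yes, from the black rook on b1.
King squares — d1: attacked by Rb1; f1: attacked by Rb1; d2: attacked by Pc3; e2: attacked by Bf3; f2: attacked by Nh1.
White has no legal moves → checkmate.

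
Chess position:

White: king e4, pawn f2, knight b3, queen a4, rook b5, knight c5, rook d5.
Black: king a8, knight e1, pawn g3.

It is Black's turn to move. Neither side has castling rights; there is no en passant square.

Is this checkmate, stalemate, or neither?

checkmate

Black to move; black king on a8.
In check: yes, from the white queen on a4.
King squares — a7: attacked by Qa4; b7: attacked by Rb5; b8: attacked by Rb5.
Legal moves for Black: none.
In check with no legal moves → checkmate.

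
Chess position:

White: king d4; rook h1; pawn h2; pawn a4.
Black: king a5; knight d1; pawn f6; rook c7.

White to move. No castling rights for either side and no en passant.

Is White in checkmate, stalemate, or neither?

White to move; white king on d4.
In check: no.
Legal moves for White: Kd5, Ke4, Kd3, Rg1, Rf1, Re1, Rxd1, h3, h4.
White has 9 legal moves and is not in check → neither.

neither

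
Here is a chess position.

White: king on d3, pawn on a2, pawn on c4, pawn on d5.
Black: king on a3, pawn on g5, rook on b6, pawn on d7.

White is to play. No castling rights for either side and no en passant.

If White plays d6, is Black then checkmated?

After d6: black king on a3; in check: no.
Black is not in check, so this cannot be checkmate.

no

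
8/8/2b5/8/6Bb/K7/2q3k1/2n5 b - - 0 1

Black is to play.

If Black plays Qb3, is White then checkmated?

After Qb3: white king on a3; in check: yes, from the black queen on b3.
King squares — a2: attacked by Nc1; b2: attacked by Qb3; b3: attacked by Nc1; a4: attacked by Qb3; b4: attacked by Qb3.
White has no legal moves → checkmate.

yes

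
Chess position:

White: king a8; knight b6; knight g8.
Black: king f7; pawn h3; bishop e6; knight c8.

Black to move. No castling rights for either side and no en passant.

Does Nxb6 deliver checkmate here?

no

After Nxb6: white king on a8; in check: yes, from the black knight on b6.
White has 3 legal replies: Kb8, Kb7, Ka7.
In check but a legal move exists → not checkmate.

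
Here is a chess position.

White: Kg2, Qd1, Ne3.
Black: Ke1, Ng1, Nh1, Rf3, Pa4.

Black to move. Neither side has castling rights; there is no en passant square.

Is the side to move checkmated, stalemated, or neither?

checkmate

Black to move; black king on e1.
In check: yes, from the white queen on d1.
King squares — d1: attacked by Ne3; f1: attacked by Qd1; d2: attacked by Qd1; e2: attacked by Qd1; f2: attacked by Kg2.
Legal moves for Black: none.
In check with no legal moves → checkmate.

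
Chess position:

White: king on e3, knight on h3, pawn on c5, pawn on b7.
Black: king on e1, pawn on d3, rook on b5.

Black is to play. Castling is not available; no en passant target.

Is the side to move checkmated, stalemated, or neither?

Black to move; black king on e1.
In check: no.
Legal moves for Black: Rxb7, Rb6, Rxc5, Ra5, Rb4, Rb3, Rb2, Rb1, Kf1, Kd1, d2.
Black has 11 legal moves and is not in check → neither.

neither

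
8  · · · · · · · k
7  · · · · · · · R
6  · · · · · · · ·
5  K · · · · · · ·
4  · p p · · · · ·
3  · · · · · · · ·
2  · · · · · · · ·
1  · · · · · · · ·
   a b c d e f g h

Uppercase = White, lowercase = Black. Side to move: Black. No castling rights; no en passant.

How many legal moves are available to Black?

Black to move; king on h8.
In check: yes, from the white rook on h7.
Legal moves: Kg8, Kxh7.
Count: 2.

2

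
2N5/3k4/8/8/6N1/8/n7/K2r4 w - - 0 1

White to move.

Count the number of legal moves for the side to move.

2

White to move; king on a1.
In check: yes, from the black rook on d1.
Legal moves: Kb2, Kxa2.
Count: 2.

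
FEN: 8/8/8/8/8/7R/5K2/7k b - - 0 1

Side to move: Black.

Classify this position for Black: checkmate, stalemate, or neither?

checkmate

Black to move; black king on h1.
In check: yes, from the white rook on h3.
King squares — g1: attacked by Kf2; g2: attacked by Kf2; h2: attacked by Rh3.
Legal moves for Black: none.
In check with no legal moves → checkmate.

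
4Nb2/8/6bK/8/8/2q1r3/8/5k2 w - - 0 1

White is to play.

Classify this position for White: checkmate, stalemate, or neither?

White to move; white king on h6.
In check: yes, from the black bishop on f8.
Legal moves for White: Kxg6, Kg5, Ng7.
White is in check but has 3 legal moves → neither.

neither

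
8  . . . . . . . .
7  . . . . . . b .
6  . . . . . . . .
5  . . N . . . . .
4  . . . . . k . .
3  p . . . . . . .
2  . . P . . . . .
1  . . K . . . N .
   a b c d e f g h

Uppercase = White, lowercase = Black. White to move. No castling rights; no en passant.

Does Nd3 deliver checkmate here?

no

After Nd3: black king on f4; in check: yes, from the white knight on d3.
Black has 6 legal replies: Kg5, Kf5, Kg4, Ke4, Kg3, Ke3.
In check but a legal move exists → not checkmate.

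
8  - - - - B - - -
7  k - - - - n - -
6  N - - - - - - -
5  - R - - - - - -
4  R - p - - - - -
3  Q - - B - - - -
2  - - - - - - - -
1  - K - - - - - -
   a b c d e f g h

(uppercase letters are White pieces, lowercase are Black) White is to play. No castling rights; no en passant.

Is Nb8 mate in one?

yes

After Nb8: black king on a7; in check: yes, from the white rook on a4.
King squares — a6: attacked by Ra4; b6: attacked by Rb5; b7: attacked by Rb5; a8: attacked by Ra4; b8: attacked by Rb5.
Black has no legal moves → checkmate.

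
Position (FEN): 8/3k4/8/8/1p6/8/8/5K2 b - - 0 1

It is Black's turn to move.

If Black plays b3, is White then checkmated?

no

After b3: white king on f1; in check: no.
White is not in check, so this cannot be checkmate.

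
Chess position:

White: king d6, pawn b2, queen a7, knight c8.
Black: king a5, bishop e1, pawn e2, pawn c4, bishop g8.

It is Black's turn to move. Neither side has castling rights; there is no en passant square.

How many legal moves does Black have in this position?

2

Black to move; king on a5.
In check: yes, from the white queen on a7.
Legal moves: Kb5, Kb4.
Count: 2.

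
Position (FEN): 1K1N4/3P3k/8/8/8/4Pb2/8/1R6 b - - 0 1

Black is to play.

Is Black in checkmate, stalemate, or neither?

neither

Black to move; black king on h7.
In check: no.
Legal moves for Black: Kh8, Kg8, Kg7, Kh6, Kg6, Ba8, Bb7, Bc6, Bh5, Bd5, Bg4, Be4, Bg2, Be2, Bh1, Bd1.
Black has 16 legal moves and is not in check → neither.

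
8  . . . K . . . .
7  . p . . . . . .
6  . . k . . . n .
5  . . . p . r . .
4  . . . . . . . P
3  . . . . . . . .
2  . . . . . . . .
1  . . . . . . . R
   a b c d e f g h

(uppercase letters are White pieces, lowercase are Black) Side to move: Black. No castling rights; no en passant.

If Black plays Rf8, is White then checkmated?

After Rf8: white king on d8; in check: yes, from the black rook on f8.
King squares — c7: attacked by Kc6; d7: attacked by Kc6; e7: attacked by Ng6; c8: attacked by Rf8; e8: attacked by Rf8.
White has no legal moves → checkmate.

yes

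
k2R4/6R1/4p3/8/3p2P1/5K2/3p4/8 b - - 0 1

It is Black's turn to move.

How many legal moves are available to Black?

Black to move; king on a8.
In check: yes, from the white rook on d8.
Legal moves: none.
Count: 0.

0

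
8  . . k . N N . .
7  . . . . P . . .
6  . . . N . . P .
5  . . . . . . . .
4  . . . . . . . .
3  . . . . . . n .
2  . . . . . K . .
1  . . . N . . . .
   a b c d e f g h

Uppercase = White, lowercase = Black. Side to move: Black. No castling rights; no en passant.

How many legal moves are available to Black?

Black to move; king on c8.
In check: yes, from the white knight on d6.
Legal moves: Kb8.
Count: 1.

1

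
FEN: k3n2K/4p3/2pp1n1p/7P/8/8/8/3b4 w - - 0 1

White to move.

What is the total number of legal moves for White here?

White to move; king on h8.
In check: no.
Legal moves: none.
Count: 0.

0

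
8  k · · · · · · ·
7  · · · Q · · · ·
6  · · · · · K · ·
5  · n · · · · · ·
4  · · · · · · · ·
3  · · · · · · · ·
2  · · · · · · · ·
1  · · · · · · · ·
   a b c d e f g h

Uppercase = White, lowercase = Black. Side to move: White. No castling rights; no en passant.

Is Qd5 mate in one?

After Qd5: black king on a8; in check: yes, from the white queen on d5.
Black has 2 legal replies: Kb8, Ka7.
In check but a legal move exists → not checkmate.

no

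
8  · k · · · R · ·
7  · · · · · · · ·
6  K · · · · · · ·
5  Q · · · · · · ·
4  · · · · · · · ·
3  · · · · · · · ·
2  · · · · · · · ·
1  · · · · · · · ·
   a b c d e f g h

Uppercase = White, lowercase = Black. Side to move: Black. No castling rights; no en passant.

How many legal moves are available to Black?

Black to move; king on b8.
In check: yes, from the white rook on f8.
Legal moves: none.
Count: 0.

0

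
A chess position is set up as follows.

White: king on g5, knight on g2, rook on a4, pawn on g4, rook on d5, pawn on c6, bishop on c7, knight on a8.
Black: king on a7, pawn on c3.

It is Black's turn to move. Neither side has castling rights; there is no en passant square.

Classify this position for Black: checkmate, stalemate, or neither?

Black to move; black king on a7.
In check: yes, from the white rook on a4.
King squares — a6: attacked by Ra4; b6: attacked by Bc7; b7: attacked by Pc6; a8: attacked by Ra4; b8: attacked by Bc7.
Legal moves for Black: none.
In check with no legal moves → checkmate.

checkmate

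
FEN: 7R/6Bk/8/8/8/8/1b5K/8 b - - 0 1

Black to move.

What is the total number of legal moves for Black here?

2

Black to move; king on h7.
In check: yes, from the white rook on h8.
Legal moves: Kxg7, Kg6.
Count: 2.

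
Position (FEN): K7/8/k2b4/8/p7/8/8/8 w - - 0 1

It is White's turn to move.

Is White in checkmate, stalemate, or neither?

White to move; white king on a8.
In check: no.
King squares — a7: attacked by Ka6; b7: attacked by Ka6; b8: attacked by Bd6.
Legal moves for White: none.
Not in check and no legal moves → stalemate.

stalemate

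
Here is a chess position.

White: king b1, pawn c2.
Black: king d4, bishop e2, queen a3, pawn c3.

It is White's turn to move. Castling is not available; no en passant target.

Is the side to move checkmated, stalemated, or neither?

stalemate

White to move; white king on b1.
In check: no.
King squares — a1: attacked by Qa3; c1: attacked by Qa3; a2: attacked by Qa3; b2: attacked by Qa3; c2: own pawn.
Legal moves for White: none.
Not in check and no legal moves → stalemate.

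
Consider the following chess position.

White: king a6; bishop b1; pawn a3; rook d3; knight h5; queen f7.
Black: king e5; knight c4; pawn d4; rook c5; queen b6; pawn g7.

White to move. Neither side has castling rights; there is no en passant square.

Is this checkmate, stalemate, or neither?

White to move; white king on a6.
In check: yes, from the black queen on b6.
King squares — a5: attacked by Nc4; b5: attacked by Rc5; b6: attacked by Nc4; a7: attacked by Qb6; b7: attacked by Qb6.
Legal moves for White: none.
In check with no legal moves → checkmate.

checkmate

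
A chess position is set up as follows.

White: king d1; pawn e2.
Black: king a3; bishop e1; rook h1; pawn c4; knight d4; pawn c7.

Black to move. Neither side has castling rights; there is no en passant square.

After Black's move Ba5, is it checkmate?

yes

After Ba5: white king on d1; in check: yes, from the black rook on h1.
King squares — c1: attacked by Rh1; e1: attacked by Rh1; c2: attacked by Nd4; d2: attacked by Ba5; e2: own pawn.
White has no legal moves → checkmate.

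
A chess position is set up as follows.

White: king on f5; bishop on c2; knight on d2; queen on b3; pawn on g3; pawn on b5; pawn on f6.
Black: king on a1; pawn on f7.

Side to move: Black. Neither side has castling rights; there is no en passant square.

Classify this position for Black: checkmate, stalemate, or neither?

stalemate

Black to move; black king on a1.
In check: no.
King squares — b1: attacked by Bc2; a2: attacked by Qb3; b2: attacked by Qb3.
Legal moves for Black: none.
Not in check and no legal moves → stalemate.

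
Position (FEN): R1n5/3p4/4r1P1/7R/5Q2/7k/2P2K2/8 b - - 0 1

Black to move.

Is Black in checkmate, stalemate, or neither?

Black to move; black king on h3.
In check: yes, from the white rook on h5.
King squares — g2: attacked by Kf2; h2: attacked by Qf4; g3: attacked by Kf2; g4: attacked by Qf4; h4: attacked by Qf4.
Legal moves for Black: none.
In check with no legal moves → checkmate.

checkmate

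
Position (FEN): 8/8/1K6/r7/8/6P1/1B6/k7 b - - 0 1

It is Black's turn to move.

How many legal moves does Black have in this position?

Black to move; king on a1.
In check: yes, from the white bishop on b2.
Legal moves: Kxb2, Ka2, Kb1.
Count: 3.

3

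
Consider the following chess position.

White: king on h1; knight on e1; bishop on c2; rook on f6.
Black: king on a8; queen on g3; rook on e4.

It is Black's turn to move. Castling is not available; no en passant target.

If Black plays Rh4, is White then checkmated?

After Rh4: white king on h1; in check: yes, from the black rook on h4.
King squares — g1: attacked by Qg3; g2: attacked by Qg3; h2: attacked by Qg3.
White has no legal moves → checkmate.

yes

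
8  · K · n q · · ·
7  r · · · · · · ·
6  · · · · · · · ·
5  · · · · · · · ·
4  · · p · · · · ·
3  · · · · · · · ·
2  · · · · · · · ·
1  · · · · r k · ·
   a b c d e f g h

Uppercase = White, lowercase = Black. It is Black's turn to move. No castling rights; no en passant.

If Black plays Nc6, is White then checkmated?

After Nc6: white king on b8; in check: yes, from the black knight on c6 and the black queen on e8.
King squares — a7: attacked by Nc6; b7: attacked by Ra7; c7: attacked by Ra7; a8: attacked by Ra7; c8: attacked by Qe8.
White has no legal moves → checkmate.

yes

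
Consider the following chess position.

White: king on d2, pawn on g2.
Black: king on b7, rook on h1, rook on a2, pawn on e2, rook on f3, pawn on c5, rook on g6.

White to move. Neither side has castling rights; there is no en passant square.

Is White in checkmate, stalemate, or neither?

White to move; white king on d2.
In check: yes, from the black rook on a2.
King squares — c1: attacked by Rh1; d1: attacked by Rh1; e1: attacked by Rh1; c2: attacked by Ra2; e2: attacked by Ra2; c3: attacked by Rf3; d3: attacked by Rf3; e3: attacked by Rf3.
Legal moves for White: none.
In check with no legal moves → checkmate.

checkmate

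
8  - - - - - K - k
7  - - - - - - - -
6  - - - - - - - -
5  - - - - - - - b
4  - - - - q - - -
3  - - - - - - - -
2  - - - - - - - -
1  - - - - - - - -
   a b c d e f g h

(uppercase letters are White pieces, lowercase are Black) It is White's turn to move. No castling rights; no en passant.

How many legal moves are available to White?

White to move; king on f8.
In check: no.
Legal moves: none.
Count: 0.

0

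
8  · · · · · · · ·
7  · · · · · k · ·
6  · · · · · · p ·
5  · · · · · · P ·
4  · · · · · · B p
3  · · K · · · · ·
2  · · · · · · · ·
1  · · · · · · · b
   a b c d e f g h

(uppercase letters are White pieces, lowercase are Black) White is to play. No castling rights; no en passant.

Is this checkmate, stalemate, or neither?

neither

White to move; white king on c3.
In check: no.
Legal moves for White: Bc8, Bd7, Be6+, Bh5, Bf5, Bh3, Bf3, Be2, Bd1, Kd4, Kc4, Kb4, Kd3, Kb3, Kd2, Kc2, Kb2.
White has 17 legal moves and is not in check → neither.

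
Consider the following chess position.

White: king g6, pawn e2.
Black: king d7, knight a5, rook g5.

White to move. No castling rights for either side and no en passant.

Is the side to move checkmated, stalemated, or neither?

neither

White to move; white king on g6.
In check: yes, from the black rook on g5.
Legal moves for White: Kh7, Kf7, Kh6, Kf6, Kxg5.
White is in check but has 5 legal moves → neither.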